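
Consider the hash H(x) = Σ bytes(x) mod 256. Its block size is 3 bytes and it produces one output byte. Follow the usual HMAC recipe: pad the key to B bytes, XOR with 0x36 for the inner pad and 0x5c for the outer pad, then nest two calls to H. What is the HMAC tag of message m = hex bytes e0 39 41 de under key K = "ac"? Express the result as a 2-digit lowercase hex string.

Key "ac" = 61 63 is 2 bytes ≤ B = 3; zero-pad to 3 bytes: K' = 61 63 00.
K' ⊕ ipad = 57 55 36.  K' ⊕ opad = 3d 3f 5c.
Inner input = (K'⊕ipad) ∥ m = 57 55 36 ∥ e0 39 41 de.
Inner hash: sum = 87+85+54+224+57+65+222 = 794; mod 256 = 26 → 1a.
Outer input = (K'⊕opad) ∥ inner = 3d 3f 5c ∥ 1a.
Outer hash (tag): sum = 61+63+92+26 = 242 → f2.

f2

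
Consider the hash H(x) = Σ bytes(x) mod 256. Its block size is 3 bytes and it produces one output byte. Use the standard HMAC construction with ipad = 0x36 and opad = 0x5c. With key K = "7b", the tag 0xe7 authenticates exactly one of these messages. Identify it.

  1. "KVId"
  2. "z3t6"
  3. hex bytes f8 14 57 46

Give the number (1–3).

Key "7b" = 37 62 is 2 bytes ≤ B = 3; zero-pad to 3 bytes: K' = 37 62 00.
K' ⊕ ipad = 01 54 36; K' ⊕ opad = 6b 3e 5c.
m1: inner = H(01 54 36 4b 56 49 64) = d9; tag = H(6b 3e 5c d9) = de
m2: inner = H(01 54 36 7a 33 74 36) = e2; tag = H(6b 3e 5c e2) = e7 ← matches
m3: inner = H(01 54 36 f8 14 57 46) = 34; tag = H(6b 3e 5c 34) = 39

2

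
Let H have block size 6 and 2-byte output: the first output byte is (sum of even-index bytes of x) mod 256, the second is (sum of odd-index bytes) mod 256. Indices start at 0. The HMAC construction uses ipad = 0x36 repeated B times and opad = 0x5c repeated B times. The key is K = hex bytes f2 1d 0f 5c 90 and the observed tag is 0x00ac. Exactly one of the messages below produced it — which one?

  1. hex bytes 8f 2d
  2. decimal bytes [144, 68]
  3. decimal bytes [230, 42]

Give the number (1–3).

2

Key hex bytes f2 1d 0f 5c 90 is 5 bytes ≤ B = 6; zero-pad to 6 bytes: K' = f2 1d 0f 5c 90 00.
K' ⊕ ipad = c4 2b 39 6a a6 36; K' ⊕ opad = ae 41 53 00 cc 5c.
m1: inner = H(c4 2b 39 6a a6 36 8f 2d) = 32 f8; tag = H(ae 41 53 00 cc 5c 32 f8) = ff95
m2: inner = H(c4 2b 39 6a a6 36 90 44) = 33 0f; tag = H(ae 41 53 00 cc 5c 33 0f) = 00ac ← matches
m3: inner = H(c4 2b 39 6a a6 36 e6 2a) = 89 f5; tag = H(ae 41 53 00 cc 5c 89 f5) = 5692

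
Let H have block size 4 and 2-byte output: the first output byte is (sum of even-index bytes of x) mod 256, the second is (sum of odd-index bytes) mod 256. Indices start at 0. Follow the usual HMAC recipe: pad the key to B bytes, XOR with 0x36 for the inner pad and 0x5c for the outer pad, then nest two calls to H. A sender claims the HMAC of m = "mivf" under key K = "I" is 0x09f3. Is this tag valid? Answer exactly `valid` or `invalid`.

Key "I" = 49 is 1 byte ≤ B = 4; zero-pad to 4 bytes: K' = 49 00 00 00.
K' ⊕ ipad = 7f 36 36 36; K' ⊕ opad = 15 5c 5c 5c.
Inner hash: even-index sum = 408 mod 256 = 152; odd-index sum = 315 mod 256 = 59 → 98 3b.
Outer hash (recomputed tag): even-index sum = 265 mod 256 = 9; odd-index sum = 243 mod 256 = 243 → 09 f3.
Recomputed tag = 09f3; claimed = 09f3 → match.

valid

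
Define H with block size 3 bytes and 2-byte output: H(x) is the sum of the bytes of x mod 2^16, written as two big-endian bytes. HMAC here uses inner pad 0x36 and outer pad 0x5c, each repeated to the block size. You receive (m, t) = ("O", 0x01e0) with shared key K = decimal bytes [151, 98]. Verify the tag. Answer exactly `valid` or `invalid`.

Key decimal bytes [151, 98] = 97 62 is 2 bytes ≤ B = 3; zero-pad to 3 bytes: K' = 97 62 00.
K' ⊕ ipad = a1 54 36; K' ⊕ opad = cb 3e 5c.
Inner hash: sum = 161+84+54+79 = 378 → 01 7a.
Outer hash (recomputed tag): sum = 203+62+92+1+122 = 480 → 01 e0.
Recomputed tag = 01e0; claimed = 01e0 → match.

valid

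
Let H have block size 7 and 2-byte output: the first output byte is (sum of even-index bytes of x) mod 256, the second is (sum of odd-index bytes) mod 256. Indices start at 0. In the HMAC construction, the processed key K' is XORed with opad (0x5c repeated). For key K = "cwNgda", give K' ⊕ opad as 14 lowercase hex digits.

3f2b123b383d5c

Key "cwNgda" = 63 77 4e 67 64 61 is 6 bytes ≤ B = 7; zero-pad to 7 bytes: K' = 63 77 4e 67 64 61 00.
XOR each byte with 0x5c: 63⊕5c=3f, 77⊕5c=2b, 4e⊕5c=12, 67⊕5c=3b, 64⊕5c=38, 61⊕5c=3d, 00⊕5c=5c.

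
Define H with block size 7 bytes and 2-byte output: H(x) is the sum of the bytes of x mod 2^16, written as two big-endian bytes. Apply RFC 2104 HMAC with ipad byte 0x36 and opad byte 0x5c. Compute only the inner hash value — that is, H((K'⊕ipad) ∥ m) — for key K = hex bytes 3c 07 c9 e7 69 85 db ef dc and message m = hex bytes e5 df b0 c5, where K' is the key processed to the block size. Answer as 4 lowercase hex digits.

052b

Key hex bytes 3c 07 c9 e7 69 85 db ef dc is 9 bytes > B = 7, so hash it first: H(key) = 05 87, then zero-pad to 7 bytes: K' = 05 87 00 00 00 00 00.
K' ⊕ ipad = 33 b1 36 36 36 36 36.
Inner input = 33 b1 36 36 36 36 36 ∥ e5 df b0 c5.
Inner hash: sum = 51+177+54+54+54+54+54+229+223+176+197 = 1323 → 05 2b.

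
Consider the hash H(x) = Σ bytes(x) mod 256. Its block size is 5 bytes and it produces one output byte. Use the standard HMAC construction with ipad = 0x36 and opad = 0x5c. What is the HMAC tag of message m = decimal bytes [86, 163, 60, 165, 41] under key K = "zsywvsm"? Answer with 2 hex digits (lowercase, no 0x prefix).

bf

Key "zsywvsm" = 7a 73 79 77 76 73 6d is 7 bytes > B = 5, so hash it first: H(key) = 33, then zero-pad to 5 bytes: K' = 33 00 00 00 00.
K' ⊕ ipad = 05 36 36 36 36.  K' ⊕ opad = 6f 5c 5c 5c 5c.
Inner input = (K'⊕ipad) ∥ m = 05 36 36 36 36 ∥ 56 a3 3c a5 29.
Inner hash: sum = 5+54+54+54+54+86+163+60+165+41 = 736; mod 256 = 224 → e0.
Outer input = (K'⊕opad) ∥ inner = 6f 5c 5c 5c 5c ∥ e0.
Outer hash (tag): sum = 111+92+92+92+92+224 = 703; mod 256 = 191 → bf.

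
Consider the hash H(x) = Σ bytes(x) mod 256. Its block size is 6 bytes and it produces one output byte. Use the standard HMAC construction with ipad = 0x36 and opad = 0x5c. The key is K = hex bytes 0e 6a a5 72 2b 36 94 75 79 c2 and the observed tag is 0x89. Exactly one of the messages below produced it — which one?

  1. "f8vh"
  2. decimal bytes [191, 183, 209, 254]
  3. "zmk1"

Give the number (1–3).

Key hex bytes 0e 6a a5 72 2b 36 94 75 79 c2 is 10 bytes > B = 6, so hash it first: H(key) = 34, then zero-pad to 6 bytes: K' = 34 00 00 00 00 00.
K' ⊕ ipad = 02 36 36 36 36 36; K' ⊕ opad = 68 5c 5c 5c 5c 5c.
m1: inner = H(02 36 36 36 36 36 66 38 76 68) = 8c; tag = H(68 5c 5c 5c 5c 5c 8c) = c0
m2: inner = H(02 36 36 36 36 36 bf b7 d1 fe) = 55; tag = H(68 5c 5c 5c 5c 5c 55) = 89 ← matches
m3: inner = H(02 36 36 36 36 36 7a 6d 6b 31) = 93; tag = H(68 5c 5c 5c 5c 5c 93) = c7

2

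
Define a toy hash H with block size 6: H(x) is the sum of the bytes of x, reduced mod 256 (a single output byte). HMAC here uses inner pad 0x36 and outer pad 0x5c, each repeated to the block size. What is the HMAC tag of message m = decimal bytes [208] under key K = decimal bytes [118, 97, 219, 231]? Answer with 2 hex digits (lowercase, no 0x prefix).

f2

Key decimal bytes [118, 97, 219, 231] = 76 61 db e7 is 4 bytes ≤ B = 6; zero-pad to 6 bytes: K' = 76 61 db e7 00 00.
K' ⊕ ipad = 40 57 ed d1 36 36.  K' ⊕ opad = 2a 3d 87 bb 5c 5c.
Inner input = (K'⊕ipad) ∥ m = 40 57 ed d1 36 36 ∥ d0.
Inner hash: sum = 64+87+237+209+54+54+208 = 913; mod 256 = 145 → 91.
Outer input = (K'⊕opad) ∥ inner = 2a 3d 87 bb 5c 5c ∥ 91.
Outer hash (tag): sum = 42+61+135+187+92+92+145 = 754; mod 256 = 242 → f2.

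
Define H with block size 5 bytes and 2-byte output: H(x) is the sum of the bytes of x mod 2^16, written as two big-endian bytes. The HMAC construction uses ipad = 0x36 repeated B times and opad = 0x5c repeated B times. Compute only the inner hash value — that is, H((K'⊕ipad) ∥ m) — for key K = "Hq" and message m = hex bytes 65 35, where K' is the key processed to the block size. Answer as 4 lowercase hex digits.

0201

Key "Hq" = 48 71 is 2 bytes ≤ B = 5; zero-pad to 5 bytes: K' = 48 71 00 00 00.
K' ⊕ ipad = 7e 47 36 36 36.
Inner input = 7e 47 36 36 36 ∥ 65 35.
Inner hash: sum = 126+71+54+54+54+101+53 = 513 → 02 01.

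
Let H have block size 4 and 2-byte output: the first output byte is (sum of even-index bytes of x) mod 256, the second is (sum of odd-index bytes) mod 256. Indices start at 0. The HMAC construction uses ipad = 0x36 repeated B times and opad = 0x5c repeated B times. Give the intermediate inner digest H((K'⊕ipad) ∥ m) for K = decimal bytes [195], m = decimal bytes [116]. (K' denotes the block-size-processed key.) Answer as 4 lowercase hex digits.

Key decimal bytes [195] = c3 is 1 byte ≤ B = 4; zero-pad to 4 bytes: K' = c3 00 00 00.
K' ⊕ ipad = f5 36 36 36.
Inner input = f5 36 36 36 ∥ 74.
Inner hash: even-index sum = 415 mod 256 = 159; odd-index sum = 108 mod 256 = 108 → 9f 6c.

9f6c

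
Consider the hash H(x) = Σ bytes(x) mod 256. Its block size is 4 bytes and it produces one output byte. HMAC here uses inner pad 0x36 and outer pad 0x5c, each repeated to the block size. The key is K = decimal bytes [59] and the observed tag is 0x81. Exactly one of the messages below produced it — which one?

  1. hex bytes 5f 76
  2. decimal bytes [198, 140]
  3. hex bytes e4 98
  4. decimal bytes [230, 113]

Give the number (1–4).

4

Key decimal bytes [59] = 3b is 1 byte ≤ B = 4; zero-pad to 4 bytes: K' = 3b 00 00 00.
K' ⊕ ipad = 0d 36 36 36; K' ⊕ opad = 67 5c 5c 5c.
m1: inner = H(0d 36 36 36 5f 76) = 84; tag = H(67 5c 5c 5c 84) = ff
m2: inner = H(0d 36 36 36 c6 8c) = 01; tag = H(67 5c 5c 5c 01) = 7c
m3: inner = H(0d 36 36 36 e4 98) = 2b; tag = H(67 5c 5c 5c 2b) = a6
m4: inner = H(0d 36 36 36 e6 71) = 06; tag = H(67 5c 5c 5c 06) = 81 ← matches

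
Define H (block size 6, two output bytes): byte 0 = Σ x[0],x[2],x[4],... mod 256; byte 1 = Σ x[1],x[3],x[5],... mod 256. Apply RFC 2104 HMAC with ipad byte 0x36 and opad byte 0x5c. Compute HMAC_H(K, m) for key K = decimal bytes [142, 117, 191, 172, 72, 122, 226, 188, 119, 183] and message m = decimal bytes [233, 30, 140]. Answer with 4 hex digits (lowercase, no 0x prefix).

Key decimal bytes [142, 117, 191, 172, 72, 122, 226, 188, 119, 183] = 8e 75 bf ac 48 7a e2 bc 77 b7 is 10 bytes > B = 6, so hash it first: H(key) = ee 0e, then zero-pad to 6 bytes: K' = ee 0e 00 00 00 00.
K' ⊕ ipad = d8 38 36 36 36 36.  K' ⊕ opad = b2 52 5c 5c 5c 5c.
Inner input = (K'⊕ipad) ∥ m = d8 38 36 36 36 36 ∥ e9 1e 8c.
Inner hash: even-index sum = 697 mod 256 = 185; odd-index sum = 194 mod 256 = 194 → b9 c2.
Outer input = (K'⊕opad) ∥ inner = b2 52 5c 5c 5c 5c ∥ b9 c2.
Outer hash (tag): even-index sum = 547 mod 256 = 35; odd-index sum = 460 mod 256 = 204 → 23 cc.

23cc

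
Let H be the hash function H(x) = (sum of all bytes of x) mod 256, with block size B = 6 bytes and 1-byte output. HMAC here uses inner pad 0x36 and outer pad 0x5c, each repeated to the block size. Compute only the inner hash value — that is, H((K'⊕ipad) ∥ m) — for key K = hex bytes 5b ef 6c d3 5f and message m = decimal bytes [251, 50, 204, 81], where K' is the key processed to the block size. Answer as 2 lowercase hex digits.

Key hex bytes 5b ef 6c d3 5f is 5 bytes ≤ B = 6; zero-pad to 6 bytes: K' = 5b ef 6c d3 5f 00.
K' ⊕ ipad = 6d d9 5a e5 69 36.
Inner input = 6d d9 5a e5 69 36 ∥ fb 32 cc 51.
Inner hash: sum = 109+217+90+229+105+54+251+50+204+81 = 1390; mod 256 = 110 → 6e.

6e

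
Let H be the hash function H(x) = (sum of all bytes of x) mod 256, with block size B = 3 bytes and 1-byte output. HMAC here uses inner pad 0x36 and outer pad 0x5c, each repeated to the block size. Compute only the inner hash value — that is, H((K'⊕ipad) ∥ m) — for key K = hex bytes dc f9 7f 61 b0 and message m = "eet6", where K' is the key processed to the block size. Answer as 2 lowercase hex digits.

Key hex bytes dc f9 7f 61 b0 is 5 bytes > B = 3, so hash it first: H(key) = 65, then zero-pad to 3 bytes: K' = 65 00 00.
K' ⊕ ipad = 53 36 36.
Inner input = 53 36 36 ∥ 65 65 74 36.
Inner hash: sum = 83+54+54+101+101+116+54 = 563; mod 256 = 51 → 33.

33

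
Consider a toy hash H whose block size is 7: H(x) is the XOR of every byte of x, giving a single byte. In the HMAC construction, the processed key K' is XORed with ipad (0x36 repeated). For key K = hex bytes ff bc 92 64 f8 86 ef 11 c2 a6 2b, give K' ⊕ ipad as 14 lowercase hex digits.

4c363636363636

Key hex bytes ff bc 92 64 f8 86 ef 11 c2 a6 2b is 11 bytes > B = 7, so hash it first: H(key) = 7a, then zero-pad to 7 bytes: K' = 7a 00 00 00 00 00 00.
XOR each byte with 0x36: 7a⊕36=4c, 00⊕36=36, 00⊕36=36, 00⊕36=36, 00⊕36=36, 00⊕36=36, 00⊕36=36.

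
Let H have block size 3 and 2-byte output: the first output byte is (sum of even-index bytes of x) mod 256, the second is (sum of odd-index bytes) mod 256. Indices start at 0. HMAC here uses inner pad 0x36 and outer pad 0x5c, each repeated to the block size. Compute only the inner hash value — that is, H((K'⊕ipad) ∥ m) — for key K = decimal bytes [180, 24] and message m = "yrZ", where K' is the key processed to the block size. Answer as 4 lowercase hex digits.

Key decimal bytes [180, 24] = b4 18 is 2 bytes ≤ B = 3; zero-pad to 3 bytes: K' = b4 18 00.
K' ⊕ ipad = 82 2e 36.
Inner input = 82 2e 36 ∥ 79 72 5a.
Inner hash: even-index sum = 298 mod 256 = 42; odd-index sum = 257 mod 256 = 1 → 2a 01.

2a01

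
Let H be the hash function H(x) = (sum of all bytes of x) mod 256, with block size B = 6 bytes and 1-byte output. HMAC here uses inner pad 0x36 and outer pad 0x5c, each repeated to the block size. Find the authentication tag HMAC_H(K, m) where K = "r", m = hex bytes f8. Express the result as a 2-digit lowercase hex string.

Key "r" = 72 is 1 byte ≤ B = 6; zero-pad to 6 bytes: K' = 72 00 00 00 00 00.
K' ⊕ ipad = 44 36 36 36 36 36.  K' ⊕ opad = 2e 5c 5c 5c 5c 5c.
Inner input = (K'⊕ipad) ∥ m = 44 36 36 36 36 36 ∥ f8.
Inner hash: sum = 68+54+54+54+54+54+248 = 586; mod 256 = 74 → 4a.
Outer input = (K'⊕opad) ∥ inner = 2e 5c 5c 5c 5c 5c ∥ 4a.
Outer hash (tag): sum = 46+92+92+92+92+92+74 = 580; mod 256 = 68 → 44.

44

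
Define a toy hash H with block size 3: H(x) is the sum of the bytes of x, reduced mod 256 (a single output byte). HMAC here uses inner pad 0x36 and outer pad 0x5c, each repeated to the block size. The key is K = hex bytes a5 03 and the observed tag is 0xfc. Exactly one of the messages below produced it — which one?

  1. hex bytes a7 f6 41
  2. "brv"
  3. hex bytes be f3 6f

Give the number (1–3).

2

Key hex bytes a5 03 is 2 bytes ≤ B = 3; zero-pad to 3 bytes: K' = a5 03 00.
K' ⊕ ipad = 93 35 36; K' ⊕ opad = f9 5f 5c.
m1: inner = H(93 35 36 a7 f6 41) = dc; tag = H(f9 5f 5c dc) = 90
m2: inner = H(93 35 36 62 72 76) = 48; tag = H(f9 5f 5c 48) = fc ← matches
m3: inner = H(93 35 36 be f3 6f) = 1e; tag = H(f9 5f 5c 1e) = d2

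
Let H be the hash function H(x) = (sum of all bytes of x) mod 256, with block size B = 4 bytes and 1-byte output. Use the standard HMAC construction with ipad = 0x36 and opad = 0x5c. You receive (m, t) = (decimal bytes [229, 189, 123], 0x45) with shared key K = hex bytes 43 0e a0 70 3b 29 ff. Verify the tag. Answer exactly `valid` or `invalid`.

Key hex bytes 43 0e a0 70 3b 29 ff is 7 bytes > B = 4, so hash it first: H(key) = c4, then zero-pad to 4 bytes: K' = c4 00 00 00.
K' ⊕ ipad = f2 36 36 36; K' ⊕ opad = 98 5c 5c 5c.
Inner hash: sum = 242+54+54+54+229+189+123 = 945; mod 256 = 177 → b1.
Outer hash (recomputed tag): sum = 152+92+92+92+177 = 605; mod 256 = 93 → 5d.
Recomputed tag = 5d; claimed = 45 → mismatch.

invalid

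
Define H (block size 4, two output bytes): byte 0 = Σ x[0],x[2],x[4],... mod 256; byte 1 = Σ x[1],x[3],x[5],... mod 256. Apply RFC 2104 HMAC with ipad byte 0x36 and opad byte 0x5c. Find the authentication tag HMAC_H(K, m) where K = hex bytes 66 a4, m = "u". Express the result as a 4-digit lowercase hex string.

911c

Key hex bytes 66 a4 is 2 bytes ≤ B = 4; zero-pad to 4 bytes: K' = 66 a4 00 00.
K' ⊕ ipad = 50 92 36 36.  K' ⊕ opad = 3a f8 5c 5c.
Inner input = (K'⊕ipad) ∥ m = 50 92 36 36 ∥ 75.
Inner hash: even-index sum = 251 mod 256 = 251; odd-index sum = 200 mod 256 = 200 → fb c8.
Outer input = (K'⊕opad) ∥ inner = 3a f8 5c 5c ∥ fb c8.
Outer hash (tag): even-index sum = 401 mod 256 = 145; odd-index sum = 540 mod 256 = 28 → 91 1c.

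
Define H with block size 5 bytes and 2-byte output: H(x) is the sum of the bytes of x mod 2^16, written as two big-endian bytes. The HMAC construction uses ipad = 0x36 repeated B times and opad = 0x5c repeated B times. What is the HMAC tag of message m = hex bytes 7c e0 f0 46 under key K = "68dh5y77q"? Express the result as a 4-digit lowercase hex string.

Key "68dh5y77q" = 36 38 64 68 35 79 37 37 71 is 9 bytes > B = 5, so hash it first: H(key) = 02 c7, then zero-pad to 5 bytes: K' = 02 c7 00 00 00.
K' ⊕ ipad = 34 f1 36 36 36.  K' ⊕ opad = 5e 9b 5c 5c 5c.
Inner input = (K'⊕ipad) ∥ m = 34 f1 36 36 36 ∥ 7c e0 f0 46.
Inner hash: sum = 52+241+54+54+54+124+224+240+70 = 1113 → 04 59.
Outer input = (K'⊕opad) ∥ inner = 5e 9b 5c 5c 5c ∥ 04 59.
Outer hash (tag): sum = 94+155+92+92+92+4+89 = 618 → 02 6a.

026a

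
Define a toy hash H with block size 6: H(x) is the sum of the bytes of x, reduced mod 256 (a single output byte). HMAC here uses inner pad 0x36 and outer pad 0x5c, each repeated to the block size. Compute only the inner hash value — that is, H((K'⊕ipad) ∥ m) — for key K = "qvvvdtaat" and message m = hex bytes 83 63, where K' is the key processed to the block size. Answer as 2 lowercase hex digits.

Key "qvvvdtaat" = 71 76 76 76 64 74 61 61 74 is 9 bytes > B = 6, so hash it first: H(key) = e1, then zero-pad to 6 bytes: K' = e1 00 00 00 00 00.
K' ⊕ ipad = d7 36 36 36 36 36.
Inner input = d7 36 36 36 36 36 ∥ 83 63.
Inner hash: sum = 215+54+54+54+54+54+131+99 = 715; mod 256 = 203 → cb.

cb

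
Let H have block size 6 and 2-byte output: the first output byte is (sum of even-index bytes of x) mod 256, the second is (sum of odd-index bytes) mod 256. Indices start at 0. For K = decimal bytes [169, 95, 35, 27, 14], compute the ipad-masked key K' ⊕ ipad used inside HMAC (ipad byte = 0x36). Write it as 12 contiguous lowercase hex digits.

Key decimal bytes [169, 95, 35, 27, 14] = a9 5f 23 1b 0e is 5 bytes ≤ B = 6; zero-pad to 6 bytes: K' = a9 5f 23 1b 0e 00.
XOR each byte with 0x36: a9⊕36=9f, 5f⊕36=69, 23⊕36=15, 1b⊕36=2d, 0e⊕36=38, 00⊕36=36.

9f69152d3836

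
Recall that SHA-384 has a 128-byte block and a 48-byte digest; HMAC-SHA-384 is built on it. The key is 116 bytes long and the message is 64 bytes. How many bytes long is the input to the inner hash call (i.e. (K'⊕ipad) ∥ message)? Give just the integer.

Key is 116 ≤ 128 bytes, zero-padded: |K'| = 128.
Inner input = (K'⊕ipad) ∥ m → 128 + 64 = 192 bytes.

192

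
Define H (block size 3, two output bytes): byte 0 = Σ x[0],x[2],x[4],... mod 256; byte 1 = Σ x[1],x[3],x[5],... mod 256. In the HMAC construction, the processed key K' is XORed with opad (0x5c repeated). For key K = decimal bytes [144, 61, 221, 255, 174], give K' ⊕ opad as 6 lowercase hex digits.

47605c

Key decimal bytes [144, 61, 221, 255, 174] = 90 3d dd ff ae is 5 bytes > B = 3, so hash it first: H(key) = 1b 3c, then zero-pad to 3 bytes: K' = 1b 3c 00.
XOR each byte with 0x5c: 1b⊕5c=47, 3c⊕5c=60, 00⊕5c=5c.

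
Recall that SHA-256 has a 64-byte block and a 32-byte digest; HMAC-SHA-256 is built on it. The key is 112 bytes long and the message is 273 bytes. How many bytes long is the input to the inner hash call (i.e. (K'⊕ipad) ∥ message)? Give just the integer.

Key is 112 > 64 bytes, so it is hashed to 32 bytes then zero-padded to 64: |K'| = 64.
Inner input = (K'⊕ipad) ∥ m → 64 + 273 = 337 bytes.

337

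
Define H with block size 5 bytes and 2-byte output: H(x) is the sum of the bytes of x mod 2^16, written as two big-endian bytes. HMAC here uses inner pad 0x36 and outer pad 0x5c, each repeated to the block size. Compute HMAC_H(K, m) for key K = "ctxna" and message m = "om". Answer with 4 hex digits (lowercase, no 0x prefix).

016c

Key "ctxna" = 63 74 78 6e 61 is exactly B = 5 bytes: K' = 63 74 78 6e 61.
K' ⊕ ipad = 55 42 4e 58 57.  K' ⊕ opad = 3f 28 24 32 3d.
Inner input = (K'⊕ipad) ∥ m = 55 42 4e 58 57 ∥ 6f 6d.
Inner hash: sum = 85+66+78+88+87+111+109 = 624 → 02 70.
Outer input = (K'⊕opad) ∥ inner = 3f 28 24 32 3d ∥ 02 70.
Outer hash (tag): sum = 63+40+36+50+61+2+112 = 364 → 01 6c.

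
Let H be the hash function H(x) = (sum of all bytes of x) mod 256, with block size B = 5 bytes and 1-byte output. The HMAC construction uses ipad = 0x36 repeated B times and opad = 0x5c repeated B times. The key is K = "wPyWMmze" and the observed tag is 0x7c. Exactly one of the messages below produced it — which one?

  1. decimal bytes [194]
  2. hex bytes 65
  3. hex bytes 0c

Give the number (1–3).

Key "wPyWMmze" = 77 50 79 57 4d 6d 7a 65 is 8 bytes > B = 5, so hash it first: H(key) = 30, then zero-pad to 5 bytes: K' = 30 00 00 00 00.
K' ⊕ ipad = 06 36 36 36 36; K' ⊕ opad = 6c 5c 5c 5c 5c.
m1: inner = H(06 36 36 36 36 c2) = a0; tag = H(6c 5c 5c 5c 5c a0) = 7c ← matches
m2: inner = H(06 36 36 36 36 65) = 43; tag = H(6c 5c 5c 5c 5c 43) = 1f
m3: inner = H(06 36 36 36 36 0c) = ea; tag = H(6c 5c 5c 5c 5c ea) = c6

1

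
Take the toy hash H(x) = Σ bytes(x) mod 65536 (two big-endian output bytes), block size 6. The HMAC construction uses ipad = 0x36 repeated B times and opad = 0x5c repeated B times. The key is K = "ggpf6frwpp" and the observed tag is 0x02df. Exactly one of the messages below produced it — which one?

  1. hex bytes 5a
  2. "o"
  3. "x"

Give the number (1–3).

3

Key "ggpf6frwpp" = 67 67 70 66 36 66 72 77 70 70 is 10 bytes > B = 6, so hash it first: H(key) = 04 09, then zero-pad to 6 bytes: K' = 04 09 00 00 00 00.
K' ⊕ ipad = 32 3f 36 36 36 36; K' ⊕ opad = 58 55 5c 5c 5c 5c.
m1: inner = H(32 3f 36 36 36 36 5a) = 01 a3; tag = H(58 55 5c 5c 5c 5c 01 a3) = 02c1
m2: inner = H(32 3f 36 36 36 36 6f) = 01 b8; tag = H(58 55 5c 5c 5c 5c 01 b8) = 02d6
m3: inner = H(32 3f 36 36 36 36 78) = 01 c1; tag = H(58 55 5c 5c 5c 5c 01 c1) = 02df ← matches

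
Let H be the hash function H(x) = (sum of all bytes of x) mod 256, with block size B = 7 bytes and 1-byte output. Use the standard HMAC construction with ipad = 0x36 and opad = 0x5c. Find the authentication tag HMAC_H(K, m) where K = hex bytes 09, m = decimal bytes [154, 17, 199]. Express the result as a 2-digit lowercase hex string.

Key hex bytes 09 is 1 byte ≤ B = 7; zero-pad to 7 bytes: K' = 09 00 00 00 00 00 00.
K' ⊕ ipad = 3f 36 36 36 36 36 36.  K' ⊕ opad = 55 5c 5c 5c 5c 5c 5c.
Inner input = (K'⊕ipad) ∥ m = 3f 36 36 36 36 36 36 ∥ 9a 11 c7.
Inner hash: sum = 63+54+54+54+54+54+54+154+17+199 = 757; mod 256 = 245 → f5.
Outer input = (K'⊕opad) ∥ inner = 55 5c 5c 5c 5c 5c 5c ∥ f5.
Outer hash (tag): sum = 85+92+92+92+92+92+92+245 = 882; mod 256 = 114 → 72.

72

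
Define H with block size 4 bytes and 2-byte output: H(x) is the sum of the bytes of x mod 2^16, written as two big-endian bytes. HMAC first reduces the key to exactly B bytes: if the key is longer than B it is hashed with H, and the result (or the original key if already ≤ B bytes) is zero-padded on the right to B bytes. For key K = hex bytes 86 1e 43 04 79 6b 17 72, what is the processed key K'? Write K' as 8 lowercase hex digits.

|K| = 8 > B = 4, so first hash the key.
H(K): sum = 134+30+67+4+121+107+23+114 = 600 → 02 58.
Zero-pad H(K) = 02 58 to 4 bytes: K' = 02 58 00 00.

02580000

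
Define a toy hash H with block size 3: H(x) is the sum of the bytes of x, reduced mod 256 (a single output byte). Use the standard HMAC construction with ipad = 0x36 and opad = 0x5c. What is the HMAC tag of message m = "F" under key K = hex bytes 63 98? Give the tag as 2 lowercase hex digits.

Key hex bytes 63 98 is 2 bytes ≤ B = 3; zero-pad to 3 bytes: K' = 63 98 00.
K' ⊕ ipad = 55 ae 36.  K' ⊕ opad = 3f c4 5c.
Inner input = (K'⊕ipad) ∥ m = 55 ae 36 ∥ 46.
Inner hash: sum = 85+174+54+70 = 383; mod 256 = 127 → 7f.
Outer input = (K'⊕opad) ∥ inner = 3f c4 5c ∥ 7f.
Outer hash (tag): sum = 63+196+92+127 = 478; mod 256 = 222 → de.

de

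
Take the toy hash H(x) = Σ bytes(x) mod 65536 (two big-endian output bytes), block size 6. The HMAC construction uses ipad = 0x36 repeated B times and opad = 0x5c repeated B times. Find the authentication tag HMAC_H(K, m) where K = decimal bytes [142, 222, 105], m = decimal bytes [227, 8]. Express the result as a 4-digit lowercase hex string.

Key decimal bytes [142, 222, 105] = 8e de 69 is 3 bytes ≤ B = 6; zero-pad to 6 bytes: K' = 8e de 69 00 00 00.
K' ⊕ ipad = b8 e8 5f 36 36 36.  K' ⊕ opad = d2 82 35 5c 5c 5c.
Inner input = (K'⊕ipad) ∥ m = b8 e8 5f 36 36 36 ∥ e3 08.
Inner hash: sum = 184+232+95+54+54+54+227+8 = 908 → 03 8c.
Outer input = (K'⊕opad) ∥ inner = d2 82 35 5c 5c 5c ∥ 03 8c.
Outer hash (tag): sum = 210+130+53+92+92+92+3+140 = 812 → 03 2c.

032c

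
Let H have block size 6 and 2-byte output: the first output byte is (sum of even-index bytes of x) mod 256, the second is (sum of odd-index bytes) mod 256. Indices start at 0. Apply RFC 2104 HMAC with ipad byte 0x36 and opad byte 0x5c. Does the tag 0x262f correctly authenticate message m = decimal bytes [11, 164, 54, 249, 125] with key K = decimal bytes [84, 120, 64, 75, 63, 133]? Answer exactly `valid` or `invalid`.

Key decimal bytes [84, 120, 64, 75, 63, 133] = 54 78 40 4b 3f 85 is exactly B = 6 bytes: K' = 54 78 40 4b 3f 85.
K' ⊕ ipad = 62 4e 76 7d 09 b3; K' ⊕ opad = 08 24 1c 17 63 d9.
Inner hash: even-index sum = 415 mod 256 = 159; odd-index sum = 795 mod 256 = 27 → 9f 1b.
Outer hash (recomputed tag): even-index sum = 294 mod 256 = 38; odd-index sum = 303 mod 256 = 47 → 26 2f.
Recomputed tag = 262f; claimed = 262f → match.

valid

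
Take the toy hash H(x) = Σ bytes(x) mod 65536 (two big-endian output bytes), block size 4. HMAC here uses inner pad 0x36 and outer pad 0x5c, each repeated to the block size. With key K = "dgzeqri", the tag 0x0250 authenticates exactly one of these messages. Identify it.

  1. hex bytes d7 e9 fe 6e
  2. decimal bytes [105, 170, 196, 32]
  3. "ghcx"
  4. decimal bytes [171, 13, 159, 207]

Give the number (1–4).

1

Key "dgzeqri" = 64 67 7a 65 71 72 69 is 7 bytes > B = 4, so hash it first: H(key) = 02 f6, then zero-pad to 4 bytes: K' = 02 f6 00 00.
K' ⊕ ipad = 34 c0 36 36; K' ⊕ opad = 5e aa 5c 5c.
m1: inner = H(34 c0 36 36 d7 e9 fe 6e) = 04 8c; tag = H(5e aa 5c 5c 04 8c) = 0250 ← matches
m2: inner = H(34 c0 36 36 69 aa c4 20) = 03 57; tag = H(5e aa 5c 5c 03 57) = 021a
m3: inner = H(34 c0 36 36 67 68 63 78) = 03 0a; tag = H(5e aa 5c 5c 03 0a) = 01cd
m4: inner = H(34 c0 36 36 ab 0d 9f cf) = 03 86; tag = H(5e aa 5c 5c 03 86) = 0249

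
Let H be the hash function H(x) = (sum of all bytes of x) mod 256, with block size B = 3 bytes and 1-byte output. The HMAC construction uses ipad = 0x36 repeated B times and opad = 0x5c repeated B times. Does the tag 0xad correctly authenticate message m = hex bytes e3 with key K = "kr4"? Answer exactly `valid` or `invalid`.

Key "kr4" = 6b 72 34 is exactly B = 3 bytes: K' = 6b 72 34.
K' ⊕ ipad = 5d 44 02; K' ⊕ opad = 37 2e 68.
Inner hash: sum = 93+68+2+227 = 390; mod 256 = 134 → 86.
Outer hash (recomputed tag): sum = 55+46+104+134 = 339; mod 256 = 83 → 53.
Recomputed tag = 53; claimed = ad → mismatch.

invalid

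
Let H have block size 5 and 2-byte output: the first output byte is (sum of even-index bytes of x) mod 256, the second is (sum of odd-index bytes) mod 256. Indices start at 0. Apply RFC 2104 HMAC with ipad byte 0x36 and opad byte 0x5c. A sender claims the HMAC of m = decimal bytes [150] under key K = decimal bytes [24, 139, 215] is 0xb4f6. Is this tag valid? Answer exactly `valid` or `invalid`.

invalid

Key decimal bytes [24, 139, 215] = 18 8b d7 is 3 bytes ≤ B = 5; zero-pad to 5 bytes: K' = 18 8b d7 00 00.
K' ⊕ ipad = 2e bd e1 36 36; K' ⊕ opad = 44 d7 8b 5c 5c.
Inner hash: even-index sum = 325 mod 256 = 69; odd-index sum = 393 mod 256 = 137 → 45 89.
Outer hash (recomputed tag): even-index sum = 436 mod 256 = 180; odd-index sum = 376 mod 256 = 120 → b4 78.
Recomputed tag = b478; claimed = b4f6 → mismatch.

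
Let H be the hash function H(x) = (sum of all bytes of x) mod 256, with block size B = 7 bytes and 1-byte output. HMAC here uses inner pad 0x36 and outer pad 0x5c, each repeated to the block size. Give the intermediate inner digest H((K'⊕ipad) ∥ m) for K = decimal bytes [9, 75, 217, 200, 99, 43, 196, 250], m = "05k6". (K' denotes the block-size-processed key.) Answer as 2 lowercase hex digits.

Key decimal bytes [9, 75, 217, 200, 99, 43, 196, 250] = 09 4b d9 c8 63 2b c4 fa is 8 bytes > B = 7, so hash it first: H(key) = 41, then zero-pad to 7 bytes: K' = 41 00 00 00 00 00 00.
K' ⊕ ipad = 77 36 36 36 36 36 36.
Inner input = 77 36 36 36 36 36 36 ∥ 30 35 6b 36.
Inner hash: sum = 119+54+54+54+54+54+54+48+53+107+54 = 705; mod 256 = 193 → c1.

c1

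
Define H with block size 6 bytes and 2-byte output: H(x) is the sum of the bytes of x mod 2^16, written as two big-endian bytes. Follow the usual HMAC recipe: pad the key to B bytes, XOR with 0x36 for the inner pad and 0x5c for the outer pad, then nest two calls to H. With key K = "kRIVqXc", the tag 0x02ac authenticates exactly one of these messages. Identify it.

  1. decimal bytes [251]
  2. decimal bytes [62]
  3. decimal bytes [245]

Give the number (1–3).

Key "kRIVqXc" = 6b 52 49 56 71 58 63 is 7 bytes > B = 6, so hash it first: H(key) = 02 88, then zero-pad to 6 bytes: K' = 02 88 00 00 00 00.
K' ⊕ ipad = 34 be 36 36 36 36; K' ⊕ opad = 5e d4 5c 5c 5c 5c.
m1: inner = H(34 be 36 36 36 36 fb) = 02 c5; tag = H(5e d4 5c 5c 5c 5c 02 c5) = 0369
m2: inner = H(34 be 36 36 36 36 3e) = 02 08; tag = H(5e d4 5c 5c 5c 5c 02 08) = 02ac ← matches
m3: inner = H(34 be 36 36 36 36 f5) = 02 bf; tag = H(5e d4 5c 5c 5c 5c 02 bf) = 0363

2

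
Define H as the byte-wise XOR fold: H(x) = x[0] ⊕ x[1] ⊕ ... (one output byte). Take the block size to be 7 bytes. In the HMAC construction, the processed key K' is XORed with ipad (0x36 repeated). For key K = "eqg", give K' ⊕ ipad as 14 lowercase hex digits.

53475136363636

Key "eqg" = 65 71 67 is 3 bytes ≤ B = 7; zero-pad to 7 bytes: K' = 65 71 67 00 00 00 00.
XOR each byte with 0x36: 65⊕36=53, 71⊕36=47, 67⊕36=51, 00⊕36=36, 00⊕36=36, 00⊕36=36, 00⊕36=36.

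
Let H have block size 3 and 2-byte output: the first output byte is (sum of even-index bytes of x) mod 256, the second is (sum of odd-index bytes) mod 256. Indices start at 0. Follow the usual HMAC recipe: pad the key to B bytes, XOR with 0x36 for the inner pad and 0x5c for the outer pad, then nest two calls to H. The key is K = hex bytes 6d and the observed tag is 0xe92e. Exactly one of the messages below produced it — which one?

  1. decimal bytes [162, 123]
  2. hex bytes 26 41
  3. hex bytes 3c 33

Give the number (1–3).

2

Key hex bytes 6d is 1 byte ≤ B = 3; zero-pad to 3 bytes: K' = 6d 00 00.
K' ⊕ ipad = 5b 36 36; K' ⊕ opad = 31 5c 5c.
m1: inner = H(5b 36 36 a2 7b) = 0c d8; tag = H(31 5c 5c 0c d8) = 6568
m2: inner = H(5b 36 36 26 41) = d2 5c; tag = H(31 5c 5c d2 5c) = e92e ← matches
m3: inner = H(5b 36 36 3c 33) = c4 72; tag = H(31 5c 5c c4 72) = ff20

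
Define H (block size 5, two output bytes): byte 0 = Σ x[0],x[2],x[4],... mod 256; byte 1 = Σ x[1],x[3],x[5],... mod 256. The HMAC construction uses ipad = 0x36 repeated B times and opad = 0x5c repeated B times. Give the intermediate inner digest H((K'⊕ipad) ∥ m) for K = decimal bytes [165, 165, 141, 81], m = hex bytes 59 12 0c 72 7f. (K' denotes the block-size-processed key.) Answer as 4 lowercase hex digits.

08de

Key decimal bytes [165, 165, 141, 81] = a5 a5 8d 51 is 4 bytes ≤ B = 5; zero-pad to 5 bytes: K' = a5 a5 8d 51 00.
K' ⊕ ipad = 93 93 bb 67 36.
Inner input = 93 93 bb 67 36 ∥ 59 12 0c 72 7f.
Inner hash: even-index sum = 520 mod 256 = 8; odd-index sum = 478 mod 256 = 222 → 08 de.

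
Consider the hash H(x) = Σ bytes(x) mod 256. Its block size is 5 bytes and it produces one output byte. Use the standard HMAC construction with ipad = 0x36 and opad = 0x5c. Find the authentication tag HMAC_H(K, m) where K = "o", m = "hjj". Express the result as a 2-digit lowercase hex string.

Key "o" = 6f is 1 byte ≤ B = 5; zero-pad to 5 bytes: K' = 6f 00 00 00 00.
K' ⊕ ipad = 59 36 36 36 36.  K' ⊕ opad = 33 5c 5c 5c 5c.
Inner input = (K'⊕ipad) ∥ m = 59 36 36 36 36 ∥ 68 6a 6a.
Inner hash: sum = 89+54+54+54+54+104+106+106 = 621; mod 256 = 109 → 6d.
Outer input = (K'⊕opad) ∥ inner = 33 5c 5c 5c 5c ∥ 6d.
Outer hash (tag): sum = 51+92+92+92+92+109 = 528; mod 256 = 16 → 10.

10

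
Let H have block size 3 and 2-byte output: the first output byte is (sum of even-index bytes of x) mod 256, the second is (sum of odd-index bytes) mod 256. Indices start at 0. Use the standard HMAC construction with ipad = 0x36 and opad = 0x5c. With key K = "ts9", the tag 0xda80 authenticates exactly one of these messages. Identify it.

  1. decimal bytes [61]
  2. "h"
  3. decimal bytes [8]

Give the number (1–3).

Key "ts9" = 74 73 39 is exactly B = 3 bytes: K' = 74 73 39.
K' ⊕ ipad = 42 45 0f; K' ⊕ opad = 28 2f 65.
m1: inner = H(42 45 0f 3d) = 51 82; tag = H(28 2f 65 51 82) = 0f80
m2: inner = H(42 45 0f 68) = 51 ad; tag = H(28 2f 65 51 ad) = 3a80
m3: inner = H(42 45 0f 08) = 51 4d; tag = H(28 2f 65 51 4d) = da80 ← matches

3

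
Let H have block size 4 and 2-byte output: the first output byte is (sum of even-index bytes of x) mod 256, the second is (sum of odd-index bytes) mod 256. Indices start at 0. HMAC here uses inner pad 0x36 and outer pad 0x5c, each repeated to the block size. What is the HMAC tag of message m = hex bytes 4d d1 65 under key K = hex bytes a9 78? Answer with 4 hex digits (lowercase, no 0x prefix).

d8d5

Key hex bytes a9 78 is 2 bytes ≤ B = 4; zero-pad to 4 bytes: K' = a9 78 00 00.
K' ⊕ ipad = 9f 4e 36 36.  K' ⊕ opad = f5 24 5c 5c.
Inner input = (K'⊕ipad) ∥ m = 9f 4e 36 36 ∥ 4d d1 65.
Inner hash: even-index sum = 391 mod 256 = 135; odd-index sum = 341 mod 256 = 85 → 87 55.
Outer input = (K'⊕opad) ∥ inner = f5 24 5c 5c ∥ 87 55.
Outer hash (tag): even-index sum = 472 mod 256 = 216; odd-index sum = 213 mod 256 = 213 → d8 d5.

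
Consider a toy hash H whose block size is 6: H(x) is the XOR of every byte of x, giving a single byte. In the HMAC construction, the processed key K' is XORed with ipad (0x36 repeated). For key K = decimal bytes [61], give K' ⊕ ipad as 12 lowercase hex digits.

Key decimal bytes [61] = 3d is 1 byte ≤ B = 6; zero-pad to 6 bytes: K' = 3d 00 00 00 00 00.
XOR each byte with 0x36: 3d⊕36=0b, 00⊕36=36, 00⊕36=36, 00⊕36=36, 00⊕36=36, 00⊕36=36.

0b3636363636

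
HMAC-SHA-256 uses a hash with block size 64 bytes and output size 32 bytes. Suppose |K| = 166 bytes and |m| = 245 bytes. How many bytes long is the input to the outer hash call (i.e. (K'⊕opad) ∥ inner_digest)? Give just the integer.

Key is 166 > 64 bytes, so it is hashed to 32 bytes then zero-padded to 64: |K'| = 64.
Outer input = (K'⊕opad) ∥ H(inner) → 64 + 32 = 96 bytes.

96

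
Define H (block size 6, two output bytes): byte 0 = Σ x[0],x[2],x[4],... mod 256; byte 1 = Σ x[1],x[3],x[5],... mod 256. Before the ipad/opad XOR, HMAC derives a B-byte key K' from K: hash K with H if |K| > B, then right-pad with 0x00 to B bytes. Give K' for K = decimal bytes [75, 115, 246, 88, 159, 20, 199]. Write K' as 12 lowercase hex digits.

a7df00000000

|K| = 7 > B = 6, so first hash the key.
H(K): even-index sum = 679 mod 256 = 167; odd-index sum = 223 mod 256 = 223 → a7 df.
Zero-pad H(K) = a7 df to 6 bytes: K' = a7 df 00 00 00 00.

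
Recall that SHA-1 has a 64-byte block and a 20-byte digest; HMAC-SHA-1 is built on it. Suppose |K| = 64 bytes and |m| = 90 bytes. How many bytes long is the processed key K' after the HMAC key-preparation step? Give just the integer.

Key is 64 ≤ 64 bytes, zero-padded: |K'| = 64.

64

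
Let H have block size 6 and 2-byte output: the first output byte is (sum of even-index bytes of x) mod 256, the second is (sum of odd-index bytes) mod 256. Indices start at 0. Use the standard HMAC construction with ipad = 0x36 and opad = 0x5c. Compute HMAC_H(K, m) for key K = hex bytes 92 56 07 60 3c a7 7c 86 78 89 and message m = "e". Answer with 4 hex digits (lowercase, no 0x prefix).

Key hex bytes 92 56 07 60 3c a7 7c 86 78 89 is 10 bytes > B = 6, so hash it first: H(key) = c9 6c, then zero-pad to 6 bytes: K' = c9 6c 00 00 00 00.
K' ⊕ ipad = ff 5a 36 36 36 36.  K' ⊕ opad = 95 30 5c 5c 5c 5c.
Inner input = (K'⊕ipad) ∥ m = ff 5a 36 36 36 36 ∥ 65.
Inner hash: even-index sum = 464 mod 256 = 208; odd-index sum = 198 mod 256 = 198 → d0 c6.
Outer input = (K'⊕opad) ∥ inner = 95 30 5c 5c 5c 5c ∥ d0 c6.
Outer hash (tag): even-index sum = 541 mod 256 = 29; odd-index sum = 430 mod 256 = 174 → 1d ae.

1dae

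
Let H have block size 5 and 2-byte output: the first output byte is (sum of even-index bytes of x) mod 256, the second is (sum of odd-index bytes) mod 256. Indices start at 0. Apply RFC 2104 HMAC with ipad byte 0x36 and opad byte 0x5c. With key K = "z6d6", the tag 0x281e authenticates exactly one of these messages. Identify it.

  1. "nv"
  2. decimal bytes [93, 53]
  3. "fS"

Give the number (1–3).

Key "z6d6" = 7a 36 64 36 is 4 bytes ≤ B = 5; zero-pad to 5 bytes: K' = 7a 36 64 36 00.
K' ⊕ ipad = 4c 00 52 00 36; K' ⊕ opad = 26 6a 38 6a 5c.
m1: inner = H(4c 00 52 00 36 6e 76) = 4a 6e; tag = H(26 6a 38 6a 5c 4a 6e) = 281e ← matches
m2: inner = H(4c 00 52 00 36 5d 35) = 09 5d; tag = H(26 6a 38 6a 5c 09 5d) = 17dd
m3: inner = H(4c 00 52 00 36 66 53) = 27 66; tag = H(26 6a 38 6a 5c 27 66) = 20fb

1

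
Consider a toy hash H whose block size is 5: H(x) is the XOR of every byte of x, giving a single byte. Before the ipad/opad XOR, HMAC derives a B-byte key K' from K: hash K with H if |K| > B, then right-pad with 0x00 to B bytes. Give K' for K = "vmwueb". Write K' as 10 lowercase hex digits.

1e00000000

|K| = 6 > B = 5, so first hash the key.
H(K): XOR 76⊕6d⊕77⊕75⊕65⊕62 = 1e.
Zero-pad H(K) = 1e to 5 bytes: K' = 1e 00 00 00 00.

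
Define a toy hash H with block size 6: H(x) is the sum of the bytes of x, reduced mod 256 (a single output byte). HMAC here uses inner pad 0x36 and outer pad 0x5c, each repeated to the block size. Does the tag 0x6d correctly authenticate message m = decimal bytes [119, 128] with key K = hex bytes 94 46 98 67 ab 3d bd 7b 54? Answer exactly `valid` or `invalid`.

Key hex bytes 94 46 98 67 ab 3d bd 7b 54 is 9 bytes > B = 6, so hash it first: H(key) = 4d, then zero-pad to 6 bytes: K' = 4d 00 00 00 00 00.
K' ⊕ ipad = 7b 36 36 36 36 36; K' ⊕ opad = 11 5c 5c 5c 5c 5c.
Inner hash: sum = 123+54+54+54+54+54+119+128 = 640; mod 256 = 128 → 80.
Outer hash (recomputed tag): sum = 17+92+92+92+92+92+128 = 605; mod 256 = 93 → 5d.
Recomputed tag = 5d; claimed = 6d → mismatch.

invalid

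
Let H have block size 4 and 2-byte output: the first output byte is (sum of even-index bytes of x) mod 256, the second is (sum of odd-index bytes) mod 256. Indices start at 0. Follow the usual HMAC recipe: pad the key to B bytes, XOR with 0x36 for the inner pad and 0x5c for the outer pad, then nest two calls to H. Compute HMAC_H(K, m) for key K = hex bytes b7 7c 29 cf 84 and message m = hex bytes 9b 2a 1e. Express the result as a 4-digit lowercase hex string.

Key hex bytes b7 7c 29 cf 84 is 5 bytes > B = 4, so hash it first: H(key) = 64 4b, then zero-pad to 4 bytes: K' = 64 4b 00 00.
K' ⊕ ipad = 52 7d 36 36.  K' ⊕ opad = 38 17 5c 5c.
Inner input = (K'⊕ipad) ∥ m = 52 7d 36 36 ∥ 9b 2a 1e.
Inner hash: even-index sum = 321 mod 256 = 65; odd-index sum = 221 mod 256 = 221 → 41 dd.
Outer input = (K'⊕opad) ∥ inner = 38 17 5c 5c ∥ 41 dd.
Outer hash (tag): even-index sum = 213 mod 256 = 213; odd-index sum = 336 mod 256 = 80 → d5 50.

d550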